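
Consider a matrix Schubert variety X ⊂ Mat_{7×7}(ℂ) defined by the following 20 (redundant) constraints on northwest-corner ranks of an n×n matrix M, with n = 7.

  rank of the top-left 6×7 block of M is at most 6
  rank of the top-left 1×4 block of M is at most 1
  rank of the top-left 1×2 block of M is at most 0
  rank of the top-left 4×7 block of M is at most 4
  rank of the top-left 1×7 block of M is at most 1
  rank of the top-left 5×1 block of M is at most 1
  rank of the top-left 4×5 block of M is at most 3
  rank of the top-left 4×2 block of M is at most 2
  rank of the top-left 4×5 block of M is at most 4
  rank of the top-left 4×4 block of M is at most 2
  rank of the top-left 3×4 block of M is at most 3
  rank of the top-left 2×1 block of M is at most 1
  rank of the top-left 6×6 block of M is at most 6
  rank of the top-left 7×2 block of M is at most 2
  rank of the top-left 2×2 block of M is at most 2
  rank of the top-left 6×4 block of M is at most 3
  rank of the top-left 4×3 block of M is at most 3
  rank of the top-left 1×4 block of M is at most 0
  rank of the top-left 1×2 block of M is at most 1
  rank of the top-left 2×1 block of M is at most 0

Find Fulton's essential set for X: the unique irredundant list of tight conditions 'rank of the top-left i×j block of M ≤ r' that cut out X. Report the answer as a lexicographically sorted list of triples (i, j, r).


Computing R[i][j] = min implied NW-rank bound (n=7, 20 conditions):

  0 | 0 | 0 | 0 | 1 | 1 | 1
  0 | 1 | 1 | 1 | 2 | 2 | 2
  1 | 2 | 2 | 2 | 3 | 3 | 3
  1 | 2 | 2 | 2 | 3 | 4 | 4
  1 | 2 | 3 | 3 | 4 | 5 | 5
  1 | 2 | 3 | 3 | 4 | 5 | 6
  1 | 2 | 3 | 4 | 5 | 6 | 7

so w = (5, 2, 1, 6, 3, 7, 4).

4 SE-corners of the 8-cell Rothe diagram give Ess(w):

[(1, 4, 0), (2, 1, 0), (4, 4, 2), (6, 4, 3)]


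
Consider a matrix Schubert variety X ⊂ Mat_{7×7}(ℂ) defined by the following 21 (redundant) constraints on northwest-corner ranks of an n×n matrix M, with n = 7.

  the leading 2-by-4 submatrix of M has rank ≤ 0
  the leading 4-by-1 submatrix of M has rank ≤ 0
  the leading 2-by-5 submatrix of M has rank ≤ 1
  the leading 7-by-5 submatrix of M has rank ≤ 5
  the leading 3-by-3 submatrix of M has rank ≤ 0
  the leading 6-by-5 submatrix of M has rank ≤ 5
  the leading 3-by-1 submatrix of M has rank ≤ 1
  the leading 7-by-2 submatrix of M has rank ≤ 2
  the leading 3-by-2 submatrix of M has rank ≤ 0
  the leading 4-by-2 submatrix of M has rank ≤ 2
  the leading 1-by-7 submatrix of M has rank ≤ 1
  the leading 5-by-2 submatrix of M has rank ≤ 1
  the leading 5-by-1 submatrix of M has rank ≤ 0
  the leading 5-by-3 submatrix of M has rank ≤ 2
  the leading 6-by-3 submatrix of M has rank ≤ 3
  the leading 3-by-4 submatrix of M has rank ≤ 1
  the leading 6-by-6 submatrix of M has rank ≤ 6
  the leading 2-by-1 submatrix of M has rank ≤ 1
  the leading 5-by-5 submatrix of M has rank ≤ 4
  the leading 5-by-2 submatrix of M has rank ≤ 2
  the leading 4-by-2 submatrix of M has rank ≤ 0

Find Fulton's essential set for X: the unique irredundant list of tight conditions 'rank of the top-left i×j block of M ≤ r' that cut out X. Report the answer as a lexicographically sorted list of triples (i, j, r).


Reconstructing r_w from the 21 given conditions:

  0  0  0  0  1  1  1
  0  0  0  0  1  2  2
  0  0  0  1  2  3  3
  0  0  1  2  3  4  4
  0  1  2  3  4  5  5
  1  2  3  4  5  6  6
  1  2  3  4  5  6  7

giving w = (5, 6, 4, 3, 2, 1, 7) via Δ²R.

Rothe diagram D(w) (14 cells), 4 SE-corners (essential conditions):

[(2, 4, 0), (3, 3, 0), (4, 2, 0), (5, 1, 0)]


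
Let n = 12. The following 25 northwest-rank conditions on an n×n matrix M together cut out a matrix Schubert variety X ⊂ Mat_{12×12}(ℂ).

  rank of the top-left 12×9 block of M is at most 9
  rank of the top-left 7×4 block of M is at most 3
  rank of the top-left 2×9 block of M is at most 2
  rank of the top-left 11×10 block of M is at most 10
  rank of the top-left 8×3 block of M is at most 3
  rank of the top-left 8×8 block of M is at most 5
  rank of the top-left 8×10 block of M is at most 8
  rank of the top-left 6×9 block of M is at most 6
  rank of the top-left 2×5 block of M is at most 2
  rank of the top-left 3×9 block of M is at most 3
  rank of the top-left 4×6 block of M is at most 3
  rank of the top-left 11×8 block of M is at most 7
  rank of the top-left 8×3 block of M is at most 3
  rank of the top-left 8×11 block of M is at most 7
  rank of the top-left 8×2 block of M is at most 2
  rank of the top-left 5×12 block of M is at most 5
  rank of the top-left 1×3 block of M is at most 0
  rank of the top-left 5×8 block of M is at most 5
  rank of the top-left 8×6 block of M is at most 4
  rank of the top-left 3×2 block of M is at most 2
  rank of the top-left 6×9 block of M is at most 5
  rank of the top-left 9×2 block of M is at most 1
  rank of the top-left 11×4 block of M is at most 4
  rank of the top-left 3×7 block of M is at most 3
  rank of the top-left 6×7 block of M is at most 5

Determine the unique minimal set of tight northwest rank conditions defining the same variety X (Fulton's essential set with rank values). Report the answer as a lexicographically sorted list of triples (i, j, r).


The tightest implied rank at each (i,j), from the 25 conditions:

  0  0  0  1  1  1  1  1  1  1  1  1
  1  1  1  2  2  2  2  2  2  2  2  2
  1  1  2  3  3  3  3  3  3  3  3  3
  1  1  2  3  3  3  4  4  4  4  4  4
  1  1  2  3  4  4  5  5  5  5  5  5
  1  1  2  3  4  4  5  5  5  6  6  6
  1  1  2  3  4  4  5  5  6  7  7  7
  1  1  2  3  4  4  5  5  6  7  7  8
  1  1  2  3  4  5  6  6  7  8  8  9
  1  2  3  4  5  6  7  7  8  9  9  10
  1  2  3  4  5  6  7  7  8  9  10  11
  1  2  3  4  5  6  7  8  9  10  11  12

reading off 1-entries of Δ²R: w = (4, 1, 3, 7, 5, 10, 9, 12, 6, 2, 11, 8).

Fulton essential set (8 of the 21 Rothe cells):

[(1, 3, 0), (4, 6, 3), (6, 9, 5), (8, 6, 4), (8, 8, 5), (8, 11, 7), (9, 2, 1), (11, 8, 7)]


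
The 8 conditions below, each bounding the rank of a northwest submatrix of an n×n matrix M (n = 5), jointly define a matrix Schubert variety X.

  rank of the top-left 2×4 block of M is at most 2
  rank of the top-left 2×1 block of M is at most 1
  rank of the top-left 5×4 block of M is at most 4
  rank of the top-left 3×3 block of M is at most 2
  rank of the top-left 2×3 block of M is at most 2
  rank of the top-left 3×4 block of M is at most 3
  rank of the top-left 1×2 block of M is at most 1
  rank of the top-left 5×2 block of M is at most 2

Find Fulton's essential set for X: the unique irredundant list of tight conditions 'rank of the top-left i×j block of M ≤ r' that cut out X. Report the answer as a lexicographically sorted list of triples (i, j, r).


Rank table r_w(5×5) implied by the 8 constraints:

  i=1: 1, 1, 1, 1, 1
  i=2: 1, 2, 2, 2, 2
  i=3: 1, 2, 2, 3, 3
  i=4: 1, 2, 3, 4, 4
  i=5: 1, 2, 3, 4, 5

second differences of R give the permutation w = (1, 2, 4, 3, 5).

|D(w)|=1, |Ess(w)|=1:

[(3, 3, 2)]


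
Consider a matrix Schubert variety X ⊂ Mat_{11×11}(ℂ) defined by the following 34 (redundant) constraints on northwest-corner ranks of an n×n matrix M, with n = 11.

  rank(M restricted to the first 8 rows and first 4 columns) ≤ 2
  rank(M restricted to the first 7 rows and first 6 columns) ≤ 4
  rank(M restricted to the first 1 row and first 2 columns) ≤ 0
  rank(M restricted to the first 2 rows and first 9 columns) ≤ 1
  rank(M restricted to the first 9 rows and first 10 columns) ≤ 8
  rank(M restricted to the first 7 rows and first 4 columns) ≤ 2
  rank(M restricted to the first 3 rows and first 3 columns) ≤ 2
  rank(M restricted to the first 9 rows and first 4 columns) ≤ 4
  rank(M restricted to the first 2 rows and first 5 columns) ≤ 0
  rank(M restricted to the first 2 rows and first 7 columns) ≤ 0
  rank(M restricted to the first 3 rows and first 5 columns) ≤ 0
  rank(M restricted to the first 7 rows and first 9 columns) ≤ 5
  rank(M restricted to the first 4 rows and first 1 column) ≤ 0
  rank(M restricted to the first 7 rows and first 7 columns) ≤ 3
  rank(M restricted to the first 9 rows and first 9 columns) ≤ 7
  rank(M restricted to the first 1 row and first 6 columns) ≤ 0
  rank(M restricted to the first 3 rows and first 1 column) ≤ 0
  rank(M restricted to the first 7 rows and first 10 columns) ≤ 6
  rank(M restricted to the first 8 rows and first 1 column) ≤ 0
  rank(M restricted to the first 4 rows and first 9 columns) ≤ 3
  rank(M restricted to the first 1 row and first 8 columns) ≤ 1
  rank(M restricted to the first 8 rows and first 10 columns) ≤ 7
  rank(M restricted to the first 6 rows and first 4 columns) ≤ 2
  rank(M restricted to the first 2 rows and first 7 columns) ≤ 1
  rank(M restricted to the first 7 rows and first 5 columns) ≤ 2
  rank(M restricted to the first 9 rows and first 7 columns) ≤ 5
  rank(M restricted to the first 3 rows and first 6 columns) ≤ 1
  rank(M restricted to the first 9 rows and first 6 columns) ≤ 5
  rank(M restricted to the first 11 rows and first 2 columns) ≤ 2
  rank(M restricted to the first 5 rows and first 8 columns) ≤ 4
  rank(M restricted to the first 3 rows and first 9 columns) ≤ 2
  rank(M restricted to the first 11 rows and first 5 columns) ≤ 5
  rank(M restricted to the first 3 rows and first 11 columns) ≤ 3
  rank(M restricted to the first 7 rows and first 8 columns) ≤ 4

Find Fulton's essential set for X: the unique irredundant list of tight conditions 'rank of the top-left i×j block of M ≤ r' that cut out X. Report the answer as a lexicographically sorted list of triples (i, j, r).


Propagating the 34 rank bounds to every northwest block:

  row 1: 0  0  0  0  0  0  0  1  1  1  1
  row 2: 0  0  0  0  0  0  0  1  1  2  2
  row 3: 0  0  0  0  0  1  1  2  2  3  3
  row 4: 0  1  1  1  1  2  2  3  3  4  4
  row 5: 0  1  2  2  2  3  3  4  4  5  5
  row 6: 0  1  2  2  2  3  3  4  5  6  6
  row 7: 0  1  2  2  2  3  3  4  5  6  7
  row 8: 0  1  2  2  3  4  4  5  6  7  8
  row 9: 1  2  3  3  4  5  5  6  7  8  9
  row 10: 1  2  3  4  5  6  6  7  8  9  10
  row 11: 1  2  3  4  5  6  7  8  9  10  11

so w = (8, 10, 6, 2, 3, 9, 11, 5, 1, 4, 7).

D(w) has 32 cells with 7 SE-corners; essential set:

[(2, 7, 0), (2, 9, 1), (3, 5, 0), (7, 5, 2), (7, 7, 3), (8, 1, 0), (8, 4, 2)]


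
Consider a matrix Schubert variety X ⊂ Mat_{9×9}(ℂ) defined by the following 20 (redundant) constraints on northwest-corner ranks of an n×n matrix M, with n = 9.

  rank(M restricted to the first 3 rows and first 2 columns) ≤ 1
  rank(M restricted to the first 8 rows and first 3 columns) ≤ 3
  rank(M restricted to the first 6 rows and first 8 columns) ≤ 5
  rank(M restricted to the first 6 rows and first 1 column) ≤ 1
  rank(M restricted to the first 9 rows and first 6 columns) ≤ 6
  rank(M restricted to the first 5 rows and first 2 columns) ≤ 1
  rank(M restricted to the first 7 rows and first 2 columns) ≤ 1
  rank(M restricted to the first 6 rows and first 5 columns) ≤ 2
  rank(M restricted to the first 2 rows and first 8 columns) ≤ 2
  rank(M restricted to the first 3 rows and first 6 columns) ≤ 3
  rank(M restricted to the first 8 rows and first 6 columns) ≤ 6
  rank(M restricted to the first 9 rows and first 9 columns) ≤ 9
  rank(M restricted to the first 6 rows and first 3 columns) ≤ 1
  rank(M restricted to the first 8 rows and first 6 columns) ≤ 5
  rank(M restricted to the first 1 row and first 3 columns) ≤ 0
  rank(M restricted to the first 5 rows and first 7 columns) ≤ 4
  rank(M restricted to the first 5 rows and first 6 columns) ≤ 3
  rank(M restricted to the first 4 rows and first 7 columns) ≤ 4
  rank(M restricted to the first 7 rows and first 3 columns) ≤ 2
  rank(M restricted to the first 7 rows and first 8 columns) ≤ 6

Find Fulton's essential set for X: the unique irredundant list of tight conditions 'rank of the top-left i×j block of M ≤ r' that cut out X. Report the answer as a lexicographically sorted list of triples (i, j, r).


Computing R[i][j] = min implied NW-rank bound (n=9, 20 conditions):

  0, 0, 0, 1, 1, 1, 1, 1, 1
  1, 1, 1, 2, 2, 2, 2, 2, 2
  1, 1, 1, 2, 2, 3, 3, 3, 3
  1, 1, 1, 2, 2, 3, 4, 4, 4
  1, 1, 1, 2, 2, 3, 4, 5, 5
  1, 1, 1, 2, 2, 3, 4, 5, 6
  1, 1, 2, 3, 3, 4, 5, 6, 7
  1, 2, 3, 4, 4, 5, 6, 7, 8
  1, 2, 3, 4, 5, 6, 7, 8, 9

hence w(1..9) = (4, 1, 6, 7, 8, 9, 3, 2, 5).

4 SE-corners of the 16-cell Rothe diagram give Ess(w):

[(1, 3, 0), (6, 3, 1), (6, 5, 2), (7, 2, 1)]


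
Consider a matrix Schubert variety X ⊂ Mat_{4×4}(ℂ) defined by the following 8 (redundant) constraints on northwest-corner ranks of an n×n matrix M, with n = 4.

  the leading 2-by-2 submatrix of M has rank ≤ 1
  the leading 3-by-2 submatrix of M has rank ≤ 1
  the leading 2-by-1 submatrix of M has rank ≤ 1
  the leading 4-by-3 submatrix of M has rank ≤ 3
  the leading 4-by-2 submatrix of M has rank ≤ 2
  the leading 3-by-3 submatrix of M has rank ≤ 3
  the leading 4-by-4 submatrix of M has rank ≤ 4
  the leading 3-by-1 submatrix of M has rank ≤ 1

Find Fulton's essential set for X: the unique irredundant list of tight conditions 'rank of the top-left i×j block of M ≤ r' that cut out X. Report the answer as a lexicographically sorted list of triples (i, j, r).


Computing R[i][j] = min implied NW-rank bound (n=4, 8 conditions):

  1 | 1 | 1 | 1
  1 | 1 | 2 | 2
  1 | 1 | 2 | 3
  1 | 2 | 3 | 4

second differences of R give the permutation w = (1, 3, 4, 2).

D(w) has 2 cells with 1 SE-corner; essential set:

[(3, 2, 1)]


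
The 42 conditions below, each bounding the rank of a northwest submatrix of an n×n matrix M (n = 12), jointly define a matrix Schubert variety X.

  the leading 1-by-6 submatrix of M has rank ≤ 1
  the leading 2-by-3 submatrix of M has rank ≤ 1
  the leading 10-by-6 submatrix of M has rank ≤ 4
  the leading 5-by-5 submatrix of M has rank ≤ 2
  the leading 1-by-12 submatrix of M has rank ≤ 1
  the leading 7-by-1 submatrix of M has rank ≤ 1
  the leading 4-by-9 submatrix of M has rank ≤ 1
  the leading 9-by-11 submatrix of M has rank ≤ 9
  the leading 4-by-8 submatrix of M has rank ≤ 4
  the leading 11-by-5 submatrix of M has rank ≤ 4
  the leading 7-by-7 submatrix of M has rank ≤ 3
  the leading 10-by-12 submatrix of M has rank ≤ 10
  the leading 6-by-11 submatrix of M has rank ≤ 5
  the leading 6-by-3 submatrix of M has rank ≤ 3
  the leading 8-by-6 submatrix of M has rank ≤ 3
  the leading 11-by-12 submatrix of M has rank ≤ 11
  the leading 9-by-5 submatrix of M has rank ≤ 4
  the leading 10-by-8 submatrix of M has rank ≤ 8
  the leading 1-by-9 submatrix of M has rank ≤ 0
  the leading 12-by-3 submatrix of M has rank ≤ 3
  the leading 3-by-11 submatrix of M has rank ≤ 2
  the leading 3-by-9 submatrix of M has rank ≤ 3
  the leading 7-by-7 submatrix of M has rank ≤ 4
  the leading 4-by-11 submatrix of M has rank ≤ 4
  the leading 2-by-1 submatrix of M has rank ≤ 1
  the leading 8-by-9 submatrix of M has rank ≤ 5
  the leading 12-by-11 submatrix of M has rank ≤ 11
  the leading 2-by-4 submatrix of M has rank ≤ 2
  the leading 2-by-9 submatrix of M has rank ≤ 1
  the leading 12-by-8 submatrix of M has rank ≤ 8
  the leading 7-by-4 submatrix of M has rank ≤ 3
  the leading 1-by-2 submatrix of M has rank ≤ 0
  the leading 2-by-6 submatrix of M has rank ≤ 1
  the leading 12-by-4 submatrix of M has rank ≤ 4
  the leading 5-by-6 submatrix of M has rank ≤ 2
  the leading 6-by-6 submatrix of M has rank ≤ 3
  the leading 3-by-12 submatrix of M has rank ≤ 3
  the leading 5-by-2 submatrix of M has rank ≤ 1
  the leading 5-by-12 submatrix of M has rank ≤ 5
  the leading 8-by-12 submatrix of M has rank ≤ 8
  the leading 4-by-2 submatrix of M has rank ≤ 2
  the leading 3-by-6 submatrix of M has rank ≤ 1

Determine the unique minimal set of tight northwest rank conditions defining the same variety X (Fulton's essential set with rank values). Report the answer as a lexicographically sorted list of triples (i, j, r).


Reconstructing r_w from the 42 given conditions:

  0 | 0 | 0 | 0 | 0 | 0 | 0 | 0 | 0 | 1 | 1 | 1
  1 | 1 | 1 | 1 | 1 | 1 | 1 | 1 | 1 | 2 | 2 | 2
  1 | 1 | 1 | 1 | 1 | 1 | 1 | 1 | 1 | 2 | 2 | 3
  1 | 1 | 1 | 1 | 1 | 1 | 1 | 1 | 1 | 2 | 3 | 4
  1 | 1 | 2 | 2 | 2 | 2 | 2 | 2 | 2 | 3 | 4 | 5
  1 | 2 | 3 | 3 | 3 | 3 | 3 | 3 | 3 | 4 | 5 | 6
  1 | 2 | 3 | 3 | 3 | 3 | 3 | 4 | 4 | 5 | 6 | 7
  1 | 2 | 3 | 3 | 3 | 3 | 4 | 5 | 5 | 6 | 7 | 8
  1 | 2 | 3 | 4 | 4 | 4 | 5 | 6 | 6 | 7 | 8 | 9
  1 | 2 | 3 | 4 | 4 | 4 | 5 | 6 | 7 | 8 | 9 | 10
  1 | 2 | 3 | 4 | 4 | 5 | 6 | 7 | 8 | 9 | 10 | 11
  1 | 2 | 3 | 4 | 5 | 6 | 7 | 8 | 9 | 10 | 11 | 12

second differences of R give the permutation w = (10, 1, 12, 11, 3, 2, 8, 7, 4, 9, 6, 5).

8 SE-corners of the 37-cell Rothe diagram give Ess(w):

[(1, 9, 0), (3, 11, 2), (4, 9, 1), (5, 2, 1), (7, 7, 3), (8, 6, 3), (10, 6, 4), (11, 5, 4)]


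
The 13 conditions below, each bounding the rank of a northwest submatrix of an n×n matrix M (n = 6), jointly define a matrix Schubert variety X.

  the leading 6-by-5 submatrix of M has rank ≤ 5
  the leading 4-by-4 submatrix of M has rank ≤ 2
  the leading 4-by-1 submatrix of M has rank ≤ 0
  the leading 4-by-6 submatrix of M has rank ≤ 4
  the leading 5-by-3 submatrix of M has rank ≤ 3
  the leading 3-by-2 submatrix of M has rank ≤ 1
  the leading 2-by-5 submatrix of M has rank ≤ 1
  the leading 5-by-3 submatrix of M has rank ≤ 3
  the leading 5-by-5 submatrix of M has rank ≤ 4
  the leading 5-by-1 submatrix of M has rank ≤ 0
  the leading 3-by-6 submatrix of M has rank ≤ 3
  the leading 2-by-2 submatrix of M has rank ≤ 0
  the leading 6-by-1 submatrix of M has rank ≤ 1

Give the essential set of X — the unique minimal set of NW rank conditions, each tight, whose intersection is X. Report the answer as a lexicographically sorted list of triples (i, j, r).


Rank table r_w(6×6) implied by the 13 constraints:

  row 1: 0  0  1  1  1  1
  row 2: 0  0  1  1  1  2
  row 3: 0  1  2  2  2  3
  row 4: 0  1  2  2  3  4
  row 5: 0  1  2  3  4  5
  row 6: 1  2  3  4  5  6

so w = (3, 6, 2, 5, 4, 1).

Rothe diagram D(w) (10 cells), 4 SE-corners (essential conditions):

[(2, 2, 0), (2, 5, 1), (4, 4, 2), (5, 1, 0)]


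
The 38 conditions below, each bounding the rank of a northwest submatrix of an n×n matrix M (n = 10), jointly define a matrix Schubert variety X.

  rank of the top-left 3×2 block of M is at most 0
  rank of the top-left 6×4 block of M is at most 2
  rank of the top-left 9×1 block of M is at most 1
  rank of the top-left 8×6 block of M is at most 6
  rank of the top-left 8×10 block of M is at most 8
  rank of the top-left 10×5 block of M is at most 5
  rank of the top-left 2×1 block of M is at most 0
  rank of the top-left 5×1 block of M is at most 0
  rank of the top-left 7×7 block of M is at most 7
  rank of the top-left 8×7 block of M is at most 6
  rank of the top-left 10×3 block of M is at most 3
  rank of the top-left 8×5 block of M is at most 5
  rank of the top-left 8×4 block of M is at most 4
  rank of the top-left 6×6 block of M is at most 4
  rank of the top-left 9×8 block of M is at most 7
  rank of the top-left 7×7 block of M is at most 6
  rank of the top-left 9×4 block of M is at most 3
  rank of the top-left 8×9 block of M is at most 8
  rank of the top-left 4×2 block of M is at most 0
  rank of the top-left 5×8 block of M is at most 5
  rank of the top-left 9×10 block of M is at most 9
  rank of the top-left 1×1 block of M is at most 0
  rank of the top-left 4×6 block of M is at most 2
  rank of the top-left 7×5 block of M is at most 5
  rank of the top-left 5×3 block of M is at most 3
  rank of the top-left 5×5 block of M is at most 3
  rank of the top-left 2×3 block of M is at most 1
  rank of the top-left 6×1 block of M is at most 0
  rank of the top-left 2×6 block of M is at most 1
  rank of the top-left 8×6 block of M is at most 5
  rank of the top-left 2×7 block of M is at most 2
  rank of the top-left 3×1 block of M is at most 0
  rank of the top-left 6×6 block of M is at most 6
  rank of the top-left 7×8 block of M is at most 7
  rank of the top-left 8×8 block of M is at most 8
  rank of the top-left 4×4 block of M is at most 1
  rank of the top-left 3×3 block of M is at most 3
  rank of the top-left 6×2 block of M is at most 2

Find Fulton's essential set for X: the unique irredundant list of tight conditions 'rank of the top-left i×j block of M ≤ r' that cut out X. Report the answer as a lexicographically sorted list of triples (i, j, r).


Propagating the 38 rank bounds to every northwest block:

  R[1]: 0, 0, 1, 1, 1, 1, 1, 1, 1, 1
  R[2]: 0, 0, 1, 1, 1, 1, 2, 2, 2, 2
  R[3]: 0, 0, 1, 1, 2, 2, 3, 3, 3, 3
  R[4]: 0, 0, 1, 1, 2, 2, 3, 4, 4, 4
  R[5]: 0, 1, 2, 2, 3, 3, 4, 5, 5, 5
  R[6]: 0, 1, 2, 2, 3, 4, 5, 6, 6, 6
  R[7]: 1, 2, 3, 3, 4, 5, 6, 7, 7, 7
  R[8]: 1, 2, 3, 3, 4, 5, 6, 7, 8, 8
  R[9]: 1, 2, 3, 3, 4, 5, 6, 7, 8, 9
  R[10]: 1, 2, 3, 4, 5, 6, 7, 8, 9, 10

reading off 1-entries of Δ²R: w = (3, 7, 5, 8, 2, 6, 1, 9, 10, 4).

Rothe diagram D(w) (19 cells), 7 SE-corners (essential conditions):

[(2, 6, 1), (4, 2, 0), (4, 4, 1), (4, 6, 2), (6, 1, 0), (6, 4, 2), (9, 4, 3)]


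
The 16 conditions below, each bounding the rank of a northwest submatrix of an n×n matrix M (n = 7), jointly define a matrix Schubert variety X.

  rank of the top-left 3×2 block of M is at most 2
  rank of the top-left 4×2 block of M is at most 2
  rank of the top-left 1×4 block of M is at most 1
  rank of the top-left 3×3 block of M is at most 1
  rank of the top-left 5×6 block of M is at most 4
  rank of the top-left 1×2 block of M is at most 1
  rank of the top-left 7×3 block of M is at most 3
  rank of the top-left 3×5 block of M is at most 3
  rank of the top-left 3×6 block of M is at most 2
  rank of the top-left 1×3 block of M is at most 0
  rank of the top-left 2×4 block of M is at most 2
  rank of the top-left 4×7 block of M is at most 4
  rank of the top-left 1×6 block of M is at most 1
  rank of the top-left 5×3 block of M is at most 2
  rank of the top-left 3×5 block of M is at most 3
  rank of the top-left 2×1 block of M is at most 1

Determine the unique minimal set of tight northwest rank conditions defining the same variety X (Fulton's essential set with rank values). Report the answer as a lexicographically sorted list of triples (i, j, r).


Reconstructing r_w from the 16 given conditions:

  R[1]: 0, 0, 0, 1, 1, 1, 1
  R[2]: 1, 1, 1, 2, 2, 2, 2
  R[3]: 1, 1, 1, 2, 2, 2, 3
  R[4]: 1, 2, 2, 3, 3, 3, 4
  R[5]: 1, 2, 2, 3, 4, 4, 5
  R[6]: 1, 2, 3, 4, 5, 5, 6
  R[7]: 1, 2, 3, 4, 5, 6, 7

second differences of R give the permutation w = (4, 1, 7, 2, 5, 3, 6).

4 SE-corners of the 8-cell Rothe diagram give Ess(w):

[(1, 3, 0), (3, 3, 1), (3, 6, 2), (5, 3, 2)]


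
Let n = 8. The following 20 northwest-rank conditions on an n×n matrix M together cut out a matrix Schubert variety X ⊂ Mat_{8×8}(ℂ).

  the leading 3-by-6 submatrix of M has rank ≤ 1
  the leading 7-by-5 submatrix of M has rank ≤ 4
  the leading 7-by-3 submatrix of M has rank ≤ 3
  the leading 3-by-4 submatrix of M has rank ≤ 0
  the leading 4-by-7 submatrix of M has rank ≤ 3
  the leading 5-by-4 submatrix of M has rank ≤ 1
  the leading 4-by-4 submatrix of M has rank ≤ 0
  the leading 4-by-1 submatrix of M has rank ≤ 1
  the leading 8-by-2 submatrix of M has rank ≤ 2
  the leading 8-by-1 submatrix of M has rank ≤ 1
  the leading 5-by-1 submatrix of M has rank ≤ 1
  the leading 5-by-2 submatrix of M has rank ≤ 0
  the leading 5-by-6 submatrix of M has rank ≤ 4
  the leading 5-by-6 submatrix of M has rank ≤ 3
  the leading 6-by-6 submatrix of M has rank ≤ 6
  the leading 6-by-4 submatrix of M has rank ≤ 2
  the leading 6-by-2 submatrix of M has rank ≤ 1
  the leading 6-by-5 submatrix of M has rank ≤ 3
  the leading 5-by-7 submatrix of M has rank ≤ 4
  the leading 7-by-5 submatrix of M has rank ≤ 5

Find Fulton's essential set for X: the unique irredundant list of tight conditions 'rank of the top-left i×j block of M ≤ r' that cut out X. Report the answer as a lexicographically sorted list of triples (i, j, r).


Recovering R(i,j) via the rank-extension bound from the 20 conditions:

  i=1: 0  0  0  0  1  1  1  1
  i=2: 0  0  0  0  1  1  2  2
  i=3: 0  0  0  0  1  1  2  3
  i=4: 0  0  0  0  1  2  3  4
  i=5: 0  0  1  1  2  3  4  5
  i=6: 1  1  2  2  3  4  5  6
  i=7: 1  2  3  3  4  5  6  7
  i=8: 1  2  3  4  5  6  7  8

reading off 1-entries of Δ²R: w = (5, 7, 8, 6, 3, 1, 2, 4).

Fulton essential set (3 of the 20 Rothe cells):

[(3, 6, 1), (4, 4, 0), (5, 2, 0)]


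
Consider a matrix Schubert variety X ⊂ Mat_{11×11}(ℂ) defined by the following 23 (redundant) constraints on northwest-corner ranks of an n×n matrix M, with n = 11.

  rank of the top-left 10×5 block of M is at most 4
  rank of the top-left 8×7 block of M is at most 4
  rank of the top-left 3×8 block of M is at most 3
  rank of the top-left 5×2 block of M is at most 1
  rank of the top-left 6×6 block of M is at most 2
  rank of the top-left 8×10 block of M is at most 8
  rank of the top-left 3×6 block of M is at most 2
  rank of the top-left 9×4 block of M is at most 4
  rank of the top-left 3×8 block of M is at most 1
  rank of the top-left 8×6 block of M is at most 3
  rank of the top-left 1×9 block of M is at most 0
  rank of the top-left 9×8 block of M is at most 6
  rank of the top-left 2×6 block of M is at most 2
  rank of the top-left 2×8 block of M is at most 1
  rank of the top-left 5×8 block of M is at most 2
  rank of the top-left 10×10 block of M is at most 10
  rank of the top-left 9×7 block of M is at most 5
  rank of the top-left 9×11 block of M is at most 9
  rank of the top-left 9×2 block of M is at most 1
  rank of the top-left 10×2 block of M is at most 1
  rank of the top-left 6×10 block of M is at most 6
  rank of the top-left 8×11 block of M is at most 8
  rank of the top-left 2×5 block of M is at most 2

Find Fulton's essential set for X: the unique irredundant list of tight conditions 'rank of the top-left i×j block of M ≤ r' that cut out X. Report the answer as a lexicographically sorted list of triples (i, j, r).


Rank table r_w(11×11) implied by the 23 constraints:

  i=1: 0, 0, 0, 0, 0, 0, 0, 0, 0, 1, 1
  i=2: 1, 1, 1, 1, 1, 1, 1, 1, 1, 2, 2
  i=3: 1, 1, 1, 1, 1, 1, 1, 1, 2, 3, 3
  i=4: 1, 1, 2, 2, 2, 2, 2, 2, 3, 4, 4
  i=5: 1, 1, 2, 2, 2, 2, 2, 2, 3, 4, 5
  i=6: 1, 1, 2, 2, 2, 2, 3, 3, 4, 5, 6
  i=7: 1, 1, 2, 3, 3, 3, 4, 4, 5, 6, 7
  i=8: 1, 1, 2, 3, 3, 3, 4, 5, 6, 7, 8
  i=9: 1, 1, 2, 3, 4, 4, 5, 6, 7, 8, 9
  i=10: 1, 1, 2, 3, 4, 5, 6, 7, 8, 9, 10
  i=11: 1, 2, 3, 4, 5, 6, 7, 8, 9, 10, 11

giving w = (10, 1, 9, 3, 11, 7, 4, 8, 5, 6, 2) via Δ²R.

ℓ(w)=33; the 6 essential cells (i,j,r):

[(1, 9, 0), (3, 8, 1), (5, 8, 2), (6, 6, 2), (8, 6, 3), (10, 2, 1)]


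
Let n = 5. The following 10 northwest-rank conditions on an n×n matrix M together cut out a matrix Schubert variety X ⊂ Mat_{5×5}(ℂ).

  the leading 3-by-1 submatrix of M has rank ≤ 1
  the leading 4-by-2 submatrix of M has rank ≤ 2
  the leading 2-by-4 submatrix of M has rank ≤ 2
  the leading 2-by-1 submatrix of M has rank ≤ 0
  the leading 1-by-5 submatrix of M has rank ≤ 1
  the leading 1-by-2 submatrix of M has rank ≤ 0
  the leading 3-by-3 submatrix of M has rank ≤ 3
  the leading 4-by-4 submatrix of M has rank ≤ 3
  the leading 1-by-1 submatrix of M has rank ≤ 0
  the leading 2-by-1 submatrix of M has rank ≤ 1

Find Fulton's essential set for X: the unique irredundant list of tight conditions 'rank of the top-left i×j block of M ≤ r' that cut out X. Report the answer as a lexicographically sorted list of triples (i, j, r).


Reconstructing r_w from the 10 given conditions:

  i=1: 0 0 1 1 1
  i=2: 0 1 2 2 2
  i=3: 1 2 3 3 3
  i=4: 1 2 3 3 4
  i=5: 1 2 3 4 5

hence w(1..5) = (3, 2, 1, 5, 4).

D(w) has 4 cells with 3 SE-corners; essential set:

[(1, 2, 0), (2, 1, 0), (4, 4, 3)]


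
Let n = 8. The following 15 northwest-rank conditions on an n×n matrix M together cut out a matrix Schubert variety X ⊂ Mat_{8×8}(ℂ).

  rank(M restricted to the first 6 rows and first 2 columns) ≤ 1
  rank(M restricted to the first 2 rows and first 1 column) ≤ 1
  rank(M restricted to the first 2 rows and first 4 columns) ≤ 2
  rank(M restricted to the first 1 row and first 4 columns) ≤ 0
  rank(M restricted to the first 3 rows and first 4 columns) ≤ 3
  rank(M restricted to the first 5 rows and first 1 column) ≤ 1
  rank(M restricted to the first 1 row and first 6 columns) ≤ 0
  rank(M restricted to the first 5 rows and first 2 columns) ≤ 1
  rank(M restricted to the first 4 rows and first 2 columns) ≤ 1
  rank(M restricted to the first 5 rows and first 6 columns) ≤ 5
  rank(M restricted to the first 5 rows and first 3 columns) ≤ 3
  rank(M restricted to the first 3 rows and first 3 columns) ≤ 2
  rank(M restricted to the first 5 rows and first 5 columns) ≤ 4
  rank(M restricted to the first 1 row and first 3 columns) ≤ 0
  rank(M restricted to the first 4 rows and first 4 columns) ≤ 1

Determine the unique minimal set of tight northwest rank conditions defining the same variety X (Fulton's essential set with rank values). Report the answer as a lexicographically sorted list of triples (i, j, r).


Reconstructing r_w from the 15 given conditions:

  row 1: 0 | 0 | 0 | 0 | 0 | 0 | 1 | 1
  row 2: 1 | 1 | 1 | 1 | 1 | 1 | 2 | 2
  row 3: 1 | 1 | 1 | 1 | 2 | 2 | 3 | 3
  row 4: 1 | 1 | 1 | 1 | 2 | 3 | 4 | 4
  row 5: 1 | 1 | 2 | 2 | 3 | 4 | 5 | 5
  row 6: 1 | 1 | 2 | 3 | 4 | 5 | 6 | 6
  row 7: 1 | 2 | 3 | 4 | 5 | 6 | 7 | 7
  row 8: 1 | 2 | 3 | 4 | 5 | 6 | 7 | 8

hence w(1..8) = (7, 1, 5, 6, 3, 4, 2, 8).

D(w) has 14 cells with 3 SE-corners; essential set:

[(1, 6, 0), (4, 4, 1), (6, 2, 1)]


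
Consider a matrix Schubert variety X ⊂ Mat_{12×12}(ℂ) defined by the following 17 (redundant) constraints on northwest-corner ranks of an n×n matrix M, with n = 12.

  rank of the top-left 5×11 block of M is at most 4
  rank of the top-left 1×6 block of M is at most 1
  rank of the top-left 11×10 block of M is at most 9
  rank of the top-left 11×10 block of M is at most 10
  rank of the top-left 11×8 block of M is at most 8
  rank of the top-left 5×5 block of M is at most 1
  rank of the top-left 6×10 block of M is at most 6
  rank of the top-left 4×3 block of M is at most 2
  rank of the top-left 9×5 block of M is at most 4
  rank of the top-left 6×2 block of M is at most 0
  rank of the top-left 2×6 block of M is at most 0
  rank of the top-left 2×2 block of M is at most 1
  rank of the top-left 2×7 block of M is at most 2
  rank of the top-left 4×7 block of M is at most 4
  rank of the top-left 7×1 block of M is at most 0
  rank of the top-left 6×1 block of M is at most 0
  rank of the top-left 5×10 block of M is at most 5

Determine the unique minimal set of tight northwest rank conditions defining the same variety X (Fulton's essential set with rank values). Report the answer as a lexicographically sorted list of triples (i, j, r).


Rank table r_w(12×12) implied by the 17 constraints:

  row 1: 0 | 0 | 0 | 0 | 0 | 0 | 1 | 1 | 1 | 1 | 1 | 1
  row 2: 0 | 0 | 0 | 0 | 0 | 0 | 1 | 2 | 2 | 2 | 2 | 2
  row 3: 0 | 0 | 1 | 1 | 1 | 1 | 2 | 3 | 3 | 3 | 3 | 3
  row 4: 0 | 0 | 1 | 1 | 1 | 2 | 3 | 4 | 4 | 4 | 4 | 4
  row 5: 0 | 0 | 1 | 1 | 1 | 2 | 3 | 4 | 4 | 4 | 4 | 5
  row 6: 0 | 0 | 1 | 2 | 2 | 3 | 4 | 5 | 5 | 5 | 5 | 6
  row 7: 0 | 1 | 2 | 3 | 3 | 4 | 5 | 6 | 6 | 6 | 6 | 7
  row 8: 1 | 2 | 3 | 4 | 4 | 5 | 6 | 7 | 7 | 7 | 7 | 8
  row 9: 1 | 2 | 3 | 4 | 4 | 5 | 6 | 7 | 8 | 8 | 8 | 9
  row 10: 1 | 2 | 3 | 4 | 5 | 6 | 7 | 8 | 9 | 9 | 9 | 10
  row 11: 1 | 2 | 3 | 4 | 5 | 6 | 7 | 8 | 9 | 9 | 10 | 11
  row 12: 1 | 2 | 3 | 4 | 5 | 6 | 7 | 8 | 9 | 10 | 11 | 12

so w = (7, 8, 3, 6, 12, 4, 2, 1, 9, 5, 11, 10).

D(w) has 30 cells with 7 SE-corners; essential set:

[(2, 6, 0), (5, 5, 1), (5, 11, 4), (6, 2, 0), (7, 1, 0), (9, 5, 4), (11, 10, 9)]


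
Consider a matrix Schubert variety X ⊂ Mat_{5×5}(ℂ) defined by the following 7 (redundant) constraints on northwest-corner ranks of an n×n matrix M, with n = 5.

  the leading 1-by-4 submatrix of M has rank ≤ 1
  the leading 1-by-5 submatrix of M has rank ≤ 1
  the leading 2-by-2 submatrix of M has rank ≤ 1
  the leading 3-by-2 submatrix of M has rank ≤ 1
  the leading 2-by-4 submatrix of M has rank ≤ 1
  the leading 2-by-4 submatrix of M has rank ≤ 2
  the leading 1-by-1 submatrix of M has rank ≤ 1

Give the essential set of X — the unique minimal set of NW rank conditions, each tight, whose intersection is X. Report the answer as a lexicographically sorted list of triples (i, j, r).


Reconstructing r_w from the 7 given conditions:

  1 | 1 | 1 | 1 | 1
  1 | 1 | 1 | 1 | 2
  1 | 1 | 2 | 2 | 3
  1 | 2 | 3 | 3 | 4
  1 | 2 | 3 | 4 | 5

second differences of R give the permutation w = (1, 5, 3, 2, 4).

Rothe diagram D(w) (4 cells), 2 SE-corners (essential conditions):

[(2, 4, 1), (3, 2, 1)]


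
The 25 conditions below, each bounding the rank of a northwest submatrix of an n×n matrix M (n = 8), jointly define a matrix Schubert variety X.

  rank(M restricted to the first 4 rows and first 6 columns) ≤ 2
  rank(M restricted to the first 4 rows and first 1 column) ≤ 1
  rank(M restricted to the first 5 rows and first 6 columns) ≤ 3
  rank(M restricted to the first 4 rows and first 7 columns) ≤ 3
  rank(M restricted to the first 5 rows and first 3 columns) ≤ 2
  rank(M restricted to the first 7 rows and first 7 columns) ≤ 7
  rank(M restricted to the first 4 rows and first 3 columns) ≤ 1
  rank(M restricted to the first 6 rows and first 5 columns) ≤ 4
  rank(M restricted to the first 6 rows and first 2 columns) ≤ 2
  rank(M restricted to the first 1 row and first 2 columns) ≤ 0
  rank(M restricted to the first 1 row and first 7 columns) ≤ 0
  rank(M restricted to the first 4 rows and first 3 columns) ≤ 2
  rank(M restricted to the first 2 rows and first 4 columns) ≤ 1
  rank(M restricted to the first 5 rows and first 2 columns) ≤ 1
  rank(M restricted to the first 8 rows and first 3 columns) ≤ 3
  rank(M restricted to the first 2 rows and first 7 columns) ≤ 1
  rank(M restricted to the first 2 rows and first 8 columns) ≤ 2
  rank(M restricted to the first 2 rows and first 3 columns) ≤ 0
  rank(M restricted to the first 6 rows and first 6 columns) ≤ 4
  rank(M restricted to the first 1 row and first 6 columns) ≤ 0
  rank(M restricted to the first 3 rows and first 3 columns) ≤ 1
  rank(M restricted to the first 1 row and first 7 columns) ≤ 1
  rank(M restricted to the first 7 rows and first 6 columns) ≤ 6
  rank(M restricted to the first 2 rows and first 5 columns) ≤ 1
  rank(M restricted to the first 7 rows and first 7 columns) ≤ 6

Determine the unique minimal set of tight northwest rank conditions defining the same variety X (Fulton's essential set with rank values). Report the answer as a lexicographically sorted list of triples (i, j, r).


Recovering R(i,j) via the rank-extension bound from the 25 conditions:

  R[1]: 0  0  0  0  0  0  0  1
  R[2]: 0  0  0  1  1  1  1  2
  R[3]: 1  1  1  2  2  2  2  3
  R[4]: 1  1  1  2  2  2  3  4
  R[5]: 1  1  2  3  3  3  4  5
  R[6]: 1  2  3  4  4  4  5  6
  R[7]: 1  2  3  4  5  5  6  7
  R[8]: 1  2  3  4  5  6  7  8

so w = (8, 4, 1, 7, 3, 2, 5, 6).

ℓ(w)=15; the 5 essential cells (i,j,r):

[(1, 7, 0), (2, 3, 0), (4, 3, 1), (4, 6, 2), (5, 2, 1)]


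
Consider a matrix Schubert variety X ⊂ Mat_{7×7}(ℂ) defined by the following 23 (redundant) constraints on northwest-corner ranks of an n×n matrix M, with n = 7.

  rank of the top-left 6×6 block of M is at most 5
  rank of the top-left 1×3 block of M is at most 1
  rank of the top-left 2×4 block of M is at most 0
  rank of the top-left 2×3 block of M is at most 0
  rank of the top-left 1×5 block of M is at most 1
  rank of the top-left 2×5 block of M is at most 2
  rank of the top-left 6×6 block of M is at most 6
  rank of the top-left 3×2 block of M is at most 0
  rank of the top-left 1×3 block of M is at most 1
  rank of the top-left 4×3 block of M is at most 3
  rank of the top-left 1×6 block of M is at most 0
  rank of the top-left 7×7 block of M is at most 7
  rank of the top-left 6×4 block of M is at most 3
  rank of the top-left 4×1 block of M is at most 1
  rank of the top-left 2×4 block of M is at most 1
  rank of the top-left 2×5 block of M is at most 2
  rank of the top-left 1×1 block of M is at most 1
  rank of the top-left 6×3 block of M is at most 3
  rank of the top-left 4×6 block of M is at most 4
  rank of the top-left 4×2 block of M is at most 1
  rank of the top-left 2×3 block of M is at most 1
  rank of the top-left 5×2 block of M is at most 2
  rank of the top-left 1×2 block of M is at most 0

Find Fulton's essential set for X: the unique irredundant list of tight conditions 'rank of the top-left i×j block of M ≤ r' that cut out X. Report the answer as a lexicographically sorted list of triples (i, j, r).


The tightest implied rank at each (i,j), from the 23 conditions:

  0, 0, 0, 0, 0, 0, 1
  0, 0, 0, 0, 1, 1, 2
  0, 0, 1, 1, 2, 2, 3
  1, 1, 2, 2, 3, 3, 4
  1, 2, 3, 3, 4, 4, 5
  1, 2, 3, 3, 4, 5, 6
  1, 2, 3, 4, 5, 6, 7

so w = (7, 5, 3, 1, 2, 6, 4).

|D(w)|=13, |Ess(w)|=4:

[(1, 6, 0), (2, 4, 0), (3, 2, 0), (6, 4, 3)]


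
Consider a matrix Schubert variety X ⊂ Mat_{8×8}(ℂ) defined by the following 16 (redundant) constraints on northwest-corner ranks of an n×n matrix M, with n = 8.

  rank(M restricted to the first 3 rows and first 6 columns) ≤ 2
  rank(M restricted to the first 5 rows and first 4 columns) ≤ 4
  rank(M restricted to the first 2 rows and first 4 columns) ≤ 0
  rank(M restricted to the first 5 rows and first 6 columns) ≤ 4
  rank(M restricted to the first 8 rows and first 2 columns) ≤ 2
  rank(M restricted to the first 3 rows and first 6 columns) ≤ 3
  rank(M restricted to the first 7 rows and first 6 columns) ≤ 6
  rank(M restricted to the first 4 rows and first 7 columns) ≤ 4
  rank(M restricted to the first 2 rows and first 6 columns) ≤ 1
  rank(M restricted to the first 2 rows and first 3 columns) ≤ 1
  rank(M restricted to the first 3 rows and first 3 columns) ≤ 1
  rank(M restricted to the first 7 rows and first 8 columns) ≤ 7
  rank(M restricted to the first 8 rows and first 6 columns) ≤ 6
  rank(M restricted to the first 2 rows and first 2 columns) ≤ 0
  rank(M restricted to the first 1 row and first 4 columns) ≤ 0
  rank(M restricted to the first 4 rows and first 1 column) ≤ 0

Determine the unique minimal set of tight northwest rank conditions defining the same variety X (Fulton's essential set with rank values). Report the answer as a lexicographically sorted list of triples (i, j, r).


Rank table r_w(8×8) implied by the 16 constraints:

  R[1]: 0 0 0 0 1 1 1 1
  R[2]: 0 0 0 0 1 1 2 2
  R[3]: 0 1 1 1 2 2 3 3
  R[4]: 0 1 2 2 3 3 4 4
  R[5]: 1 2 3 3 4 4 5 5
  R[6]: 1 2 3 4 5 5 6 6
  R[7]: 1 2 3 4 5 6 7 7
  R[8]: 1 2 3 4 5 6 7 8

so w = (5, 7, 2, 3, 1, 4, 6, 8).

Fulton essential set (3 of the 11 Rothe cells):

[(2, 4, 0), (2, 6, 1), (4, 1, 0)]


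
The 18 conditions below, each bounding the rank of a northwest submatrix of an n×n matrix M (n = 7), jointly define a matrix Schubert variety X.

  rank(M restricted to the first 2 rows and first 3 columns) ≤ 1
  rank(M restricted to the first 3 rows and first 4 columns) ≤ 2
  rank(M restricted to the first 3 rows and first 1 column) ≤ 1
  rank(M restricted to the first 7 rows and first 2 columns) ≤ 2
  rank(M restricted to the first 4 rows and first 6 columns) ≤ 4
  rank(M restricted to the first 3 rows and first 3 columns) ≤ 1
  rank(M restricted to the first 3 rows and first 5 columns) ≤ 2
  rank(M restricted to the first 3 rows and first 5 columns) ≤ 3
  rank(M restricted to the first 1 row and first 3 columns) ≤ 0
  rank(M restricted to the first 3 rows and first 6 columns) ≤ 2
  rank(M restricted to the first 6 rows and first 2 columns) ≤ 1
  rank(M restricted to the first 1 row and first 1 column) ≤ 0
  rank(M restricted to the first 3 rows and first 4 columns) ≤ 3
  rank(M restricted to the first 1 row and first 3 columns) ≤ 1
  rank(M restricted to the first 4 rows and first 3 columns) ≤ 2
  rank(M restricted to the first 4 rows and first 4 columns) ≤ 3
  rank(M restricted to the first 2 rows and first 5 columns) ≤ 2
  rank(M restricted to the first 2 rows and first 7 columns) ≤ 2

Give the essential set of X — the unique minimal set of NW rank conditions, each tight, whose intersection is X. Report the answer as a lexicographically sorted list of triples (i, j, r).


Reconstructing r_w from the 18 given conditions:

  0  0  0  1  1  1  1
  1  1  1  2  2  2  2
  1  1  1  2  2  2  3
  1  1  2  3  3  3  4
  1  1  2  3  4  4  5
  1  1  2  3  4  5  6
  1  2  3  4  5  6  7

the unique w with this rank table is (4, 1, 7, 3, 5, 6, 2).

Fulton essential set (4 of the 10 Rothe cells):

[(1, 3, 0), (3, 3, 1), (3, 6, 2), (6, 2, 1)]
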